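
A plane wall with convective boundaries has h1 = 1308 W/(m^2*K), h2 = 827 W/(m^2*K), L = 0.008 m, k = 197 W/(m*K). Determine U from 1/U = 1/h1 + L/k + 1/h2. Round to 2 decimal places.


1/U = 1/h1 + L/k + 1/h2
1/U = 1/1308 + 0.008/197 + 1/827
1/U = 0.000764526 + 4.06091e-05 + 0.0012091898
1/U = 0.0020143249
U = 496.44 W/(m^2*K)


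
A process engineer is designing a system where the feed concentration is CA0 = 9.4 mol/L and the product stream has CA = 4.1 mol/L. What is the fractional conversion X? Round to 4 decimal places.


X = (CA0 - CA) / CA0
X = (9.4 - 4.1) / 9.4
X = 5.3 / 9.4
X = 0.5638


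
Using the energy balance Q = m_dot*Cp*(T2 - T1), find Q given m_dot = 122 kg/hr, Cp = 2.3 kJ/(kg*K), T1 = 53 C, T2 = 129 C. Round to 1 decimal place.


Q = m_dot * Cp * (T2 - T1)
Q = 122 * 2.3 * (129 - 53)
Q = 122 * 2.3 * 76
Q = 21325.6 kJ/hr


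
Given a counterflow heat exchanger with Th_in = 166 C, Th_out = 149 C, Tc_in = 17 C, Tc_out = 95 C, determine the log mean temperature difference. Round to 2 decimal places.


dT1 = Th_in - Tc_out = 166 - 95 = 71
dT2 = Th_out - Tc_in = 149 - 17 = 132
LMTD = (dT1 - dT2) / ln(dT1/dT2)
LMTD = (71 - 132) / ln(71/132)
LMTD = 98.37 K


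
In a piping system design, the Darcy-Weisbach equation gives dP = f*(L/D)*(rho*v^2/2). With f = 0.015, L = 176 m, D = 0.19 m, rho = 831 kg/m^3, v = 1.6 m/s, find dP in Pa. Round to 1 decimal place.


dP = f * (L/D) * (rho*v^2/2)
dP = 0.015 * (176/0.19) * (831*1.6^2/2)
L/D = 926.31578947
rho*v^2/2 = 831*2.56/2 = 1063.68
dP = 0.015 * 926.31578947 * 1063.68
dP = 14779.6 Pa


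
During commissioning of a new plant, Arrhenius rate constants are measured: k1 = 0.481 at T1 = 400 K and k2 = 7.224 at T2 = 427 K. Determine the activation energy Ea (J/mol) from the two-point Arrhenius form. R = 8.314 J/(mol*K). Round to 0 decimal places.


Ea = R * ln(k2/k1) / (1/T1 - 1/T2)
ln(k2/k1) = ln(7.224/0.481) = 2.7092968
1/T1 - 1/T2 = 1/400 - 1/427 = 0.000158079625
Ea = 8.314 * 2.7092968 / 0.000158079625
Ea = 142492 J/mol


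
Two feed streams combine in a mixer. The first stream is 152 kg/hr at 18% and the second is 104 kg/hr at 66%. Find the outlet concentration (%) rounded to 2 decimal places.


Mass balance on solute: F1*x1 + F2*x2 = F3*x3
F3 = F1 + F2 = 152 + 104 = 256 kg/hr
x3 = (F1*x1 + F2*x2)/F3
x3 = (152*0.18 + 104*0.66) / 256
x3 = 37.50%


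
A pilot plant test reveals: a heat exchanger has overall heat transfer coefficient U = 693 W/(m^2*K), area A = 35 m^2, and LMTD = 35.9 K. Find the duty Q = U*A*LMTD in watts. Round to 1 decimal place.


Q = U * A * LMTD
Q = 693 * 35 * 35.9
Q = 870754.5 W


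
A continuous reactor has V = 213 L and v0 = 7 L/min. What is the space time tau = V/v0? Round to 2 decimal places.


tau = V / v0
tau = 213 / 7
tau = 30.43 min


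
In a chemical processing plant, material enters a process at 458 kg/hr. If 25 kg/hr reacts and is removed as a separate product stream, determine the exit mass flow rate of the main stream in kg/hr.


Steady-state mass balance on the main outlet: F_out = F_in - F_removed
F_out = 458 - 25
F_out = 433 kg/hr


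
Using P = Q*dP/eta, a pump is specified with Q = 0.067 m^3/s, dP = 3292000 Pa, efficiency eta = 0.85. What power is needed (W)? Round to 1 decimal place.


P = Q * dP / eta
P = 0.067 * 3292000 / 0.85
P = 220564.0 / 0.85
P = 259487.1 W


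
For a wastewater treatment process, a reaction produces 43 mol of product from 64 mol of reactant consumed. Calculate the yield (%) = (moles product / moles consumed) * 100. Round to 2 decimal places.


Yield = (moles product / moles consumed) * 100%
Yield = (43 / 64) * 100
Yield = 0.6719 * 100
Yield = 67.19%


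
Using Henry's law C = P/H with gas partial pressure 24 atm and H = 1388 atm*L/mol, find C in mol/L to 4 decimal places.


C = P / H
C = 24 / 1388
C = 0.0173 mol/L


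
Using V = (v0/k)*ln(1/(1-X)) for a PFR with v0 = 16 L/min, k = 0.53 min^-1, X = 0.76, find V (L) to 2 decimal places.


V = (v0/k) * ln(1/(1-X))
V = (16/0.53) * ln(1/(1-0.76))
V = 30.188679 * ln(4.166667)
V = 30.188679 * 1.427116
V = 43.08 L


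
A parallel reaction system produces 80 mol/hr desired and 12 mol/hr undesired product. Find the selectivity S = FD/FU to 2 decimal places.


S = desired product rate / undesired product rate
S = 80 / 12
S = 6.67


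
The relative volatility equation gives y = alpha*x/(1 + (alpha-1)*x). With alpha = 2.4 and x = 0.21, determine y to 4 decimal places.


y = alpha*x / (1 + (alpha-1)*x)
y = 2.4*0.21 / (1 + (2.4-1)*0.21)
y = 0.504 / (1 + 0.294)
y = 0.504 / 1.294
y = 0.3895


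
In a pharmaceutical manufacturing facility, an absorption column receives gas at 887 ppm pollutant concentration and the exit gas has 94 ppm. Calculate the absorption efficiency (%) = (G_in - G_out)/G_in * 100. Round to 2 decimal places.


Efficiency = (G_in - G_out) / G_in * 100%
Efficiency = (887 - 94) / 887 * 100
Efficiency = 793 / 887 * 100
Efficiency = 89.40%


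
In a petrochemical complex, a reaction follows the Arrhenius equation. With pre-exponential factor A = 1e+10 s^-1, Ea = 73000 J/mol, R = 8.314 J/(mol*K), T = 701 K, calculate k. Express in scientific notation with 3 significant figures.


k = A * exp(-Ea/(R*T))
k = 1e+10 * exp(-73000 / (8.314 * 701))
k = 1e+10 * exp(-12.525493)
k = 3.63e+04


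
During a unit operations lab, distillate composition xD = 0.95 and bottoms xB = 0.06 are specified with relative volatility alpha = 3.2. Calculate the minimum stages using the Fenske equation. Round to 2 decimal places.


N_min = ln((xD*(1-xB))/(xB*(1-xD))) / ln(alpha)
Numerator inside ln: 0.893 / 0.003 = 297.666667
ln(297.666667) = 5.695974
ln(alpha) = ln(3.2) = 1.163151
N_min = 5.695974 / 1.163151 = 4.90


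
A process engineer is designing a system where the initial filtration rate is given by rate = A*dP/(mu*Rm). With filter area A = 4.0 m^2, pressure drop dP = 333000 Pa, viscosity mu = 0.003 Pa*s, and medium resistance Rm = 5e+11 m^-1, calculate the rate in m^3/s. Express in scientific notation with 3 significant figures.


rate = A * dP / (mu * Rm)
rate = 4.0 * 333000 / (0.003 * 5e+11)
rate = 1332000.0 / 1.500e+09
rate = 8.88e-04 m^3/s


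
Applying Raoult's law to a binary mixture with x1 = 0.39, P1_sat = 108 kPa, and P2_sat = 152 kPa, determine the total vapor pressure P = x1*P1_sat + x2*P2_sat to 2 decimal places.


P = x1*P1_sat + x2*P2_sat
x2 = 1 - x1 = 1 - 0.39 = 0.61
P = 0.39*108 + 0.61*152
P = 42.12 + 92.72
P = 134.84 kPa


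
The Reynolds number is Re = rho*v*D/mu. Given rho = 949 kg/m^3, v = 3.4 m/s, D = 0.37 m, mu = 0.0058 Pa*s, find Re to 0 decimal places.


Re = rho * v * D / mu
Re = 949 * 3.4 * 0.37 / 0.0058
Re = 1193.842 / 0.0058
Re = 205835


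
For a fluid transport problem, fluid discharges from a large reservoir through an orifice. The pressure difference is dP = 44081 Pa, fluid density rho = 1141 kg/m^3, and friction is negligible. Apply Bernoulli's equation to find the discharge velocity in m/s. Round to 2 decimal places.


v = sqrt(2*dP/rho)
v = sqrt(2*44081/1141)
v = sqrt(77.267309)
v = 8.79 m/s


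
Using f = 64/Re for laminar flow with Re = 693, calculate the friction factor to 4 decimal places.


f = 64 / Re
f = 64 / 693
f = 0.0924


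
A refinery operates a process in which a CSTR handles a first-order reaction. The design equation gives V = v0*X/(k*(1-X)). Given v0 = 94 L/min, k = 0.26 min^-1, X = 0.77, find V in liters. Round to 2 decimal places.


V = v0 * X / (k * (1 - X))
V = 94 * 0.77 / (0.26 * (1 - 0.77))
V = 72.38 / (0.26 * 0.23)
V = 72.38 / 0.0598
V = 1210.37 L


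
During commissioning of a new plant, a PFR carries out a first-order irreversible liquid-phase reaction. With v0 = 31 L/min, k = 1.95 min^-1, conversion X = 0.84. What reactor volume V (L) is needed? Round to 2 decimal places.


V = (v0/k) * ln(1/(1-X))
V = (31/1.95) * ln(1/(1-0.84))
V = 15.897436 * ln(6.25)
V = 15.897436 * 1.832581
V = 29.13 L


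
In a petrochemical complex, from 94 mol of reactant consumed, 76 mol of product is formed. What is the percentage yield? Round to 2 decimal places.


Yield = (moles product / moles consumed) * 100%
Yield = (76 / 94) * 100
Yield = 0.8085 * 100
Yield = 80.85%


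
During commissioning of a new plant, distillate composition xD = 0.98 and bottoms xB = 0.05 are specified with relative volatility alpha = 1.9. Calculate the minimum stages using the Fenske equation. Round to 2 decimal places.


N_min = ln((xD*(1-xB))/(xB*(1-xD))) / ln(alpha)
Numerator inside ln: 0.931 / 0.001 = 931.0
ln(931.0) = 6.836259
ln(alpha) = ln(1.9) = 0.641854
N_min = 6.836259 / 0.641854 = 10.65


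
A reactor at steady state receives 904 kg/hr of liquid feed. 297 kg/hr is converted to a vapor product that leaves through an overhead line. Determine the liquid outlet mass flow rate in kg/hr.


Steady-state mass balance on the main outlet: F_out = F_in - F_removed
F_out = 904 - 297
F_out = 607 kg/hr


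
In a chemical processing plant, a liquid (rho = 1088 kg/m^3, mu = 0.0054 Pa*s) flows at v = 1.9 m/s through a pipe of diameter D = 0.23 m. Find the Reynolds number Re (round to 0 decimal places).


Re = rho * v * D / mu
Re = 1088 * 1.9 * 0.23 / 0.0054
Re = 475.456 / 0.0054
Re = 88047


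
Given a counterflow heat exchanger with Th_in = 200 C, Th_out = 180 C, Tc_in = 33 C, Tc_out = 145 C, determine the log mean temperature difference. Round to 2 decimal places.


dT1 = Th_in - Tc_out = 200 - 145 = 55
dT2 = Th_out - Tc_in = 180 - 33 = 147
LMTD = (dT1 - dT2) / ln(dT1/dT2)
LMTD = (55 - 147) / ln(55/147)
LMTD = 93.58 K


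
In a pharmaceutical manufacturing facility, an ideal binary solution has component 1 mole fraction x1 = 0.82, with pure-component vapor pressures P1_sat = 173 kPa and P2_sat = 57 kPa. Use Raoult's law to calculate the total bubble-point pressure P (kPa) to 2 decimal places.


P = x1*P1_sat + x2*P2_sat
x2 = 1 - x1 = 1 - 0.82 = 0.18
P = 0.82*173 + 0.18*57
P = 141.86 + 10.26
P = 152.12 kPa


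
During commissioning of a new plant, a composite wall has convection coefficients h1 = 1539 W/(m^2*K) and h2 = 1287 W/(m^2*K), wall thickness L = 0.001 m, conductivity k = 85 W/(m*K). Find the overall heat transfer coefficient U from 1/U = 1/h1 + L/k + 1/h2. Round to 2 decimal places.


1/U = 1/h1 + L/k + 1/h2
1/U = 1/1539 + 0.001/85 + 1/1287
1/U = 0.0006497726 + 1.17647e-05 + 0.0007770008
1/U = 0.0014385381
U = 695.15 W/(m^2*K)


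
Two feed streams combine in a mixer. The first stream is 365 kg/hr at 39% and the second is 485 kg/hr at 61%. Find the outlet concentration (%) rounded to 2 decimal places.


Mass balance on solute: F1*x1 + F2*x2 = F3*x3
F3 = F1 + F2 = 365 + 485 = 850 kg/hr
x3 = (F1*x1 + F2*x2)/F3
x3 = (365*0.39 + 485*0.61) / 850
x3 = 51.55%


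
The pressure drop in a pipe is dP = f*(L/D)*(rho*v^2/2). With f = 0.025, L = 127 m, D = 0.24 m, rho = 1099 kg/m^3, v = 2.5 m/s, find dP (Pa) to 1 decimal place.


dP = f * (L/D) * (rho*v^2/2)
dP = 0.025 * (127/0.24) * (1099*2.5^2/2)
L/D = 529.16666667
rho*v^2/2 = 1099*6.25/2 = 3434.375
dP = 0.025 * 529.16666667 * 3434.375
dP = 45433.9 Pa


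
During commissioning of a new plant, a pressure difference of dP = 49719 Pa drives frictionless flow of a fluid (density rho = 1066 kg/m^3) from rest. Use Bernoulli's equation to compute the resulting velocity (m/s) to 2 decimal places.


v = sqrt(2*dP/rho)
v = sqrt(2*49719/1066)
v = sqrt(93.281426)
v = 9.66 m/s


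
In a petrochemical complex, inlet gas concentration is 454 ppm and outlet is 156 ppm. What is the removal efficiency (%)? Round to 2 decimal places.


Efficiency = (G_in - G_out) / G_in * 100%
Efficiency = (454 - 156) / 454 * 100
Efficiency = 298 / 454 * 100
Efficiency = 65.64%


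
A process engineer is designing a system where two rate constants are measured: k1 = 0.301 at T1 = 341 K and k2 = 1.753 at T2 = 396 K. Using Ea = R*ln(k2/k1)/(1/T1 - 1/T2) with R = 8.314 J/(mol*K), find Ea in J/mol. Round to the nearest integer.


Ea = R * ln(k2/k1) / (1/T1 - 1/T2)
ln(k2/k1) = ln(1.753/0.301) = 1.7619736
1/T1 - 1/T2 = 1/341 - 1/396 = 0.000407298794
Ea = 8.314 * 1.7619736 / 0.000407298794
Ea = 35966 J/mol


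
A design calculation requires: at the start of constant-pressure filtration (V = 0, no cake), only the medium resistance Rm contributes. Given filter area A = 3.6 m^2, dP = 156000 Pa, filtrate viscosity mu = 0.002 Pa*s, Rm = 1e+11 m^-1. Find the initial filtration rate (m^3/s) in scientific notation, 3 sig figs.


rate = A * dP / (mu * Rm)
rate = 3.6 * 156000 / (0.002 * 1e+11)
rate = 561600.0 / 2.000e+08
rate = 2.81e-03 m^3/s


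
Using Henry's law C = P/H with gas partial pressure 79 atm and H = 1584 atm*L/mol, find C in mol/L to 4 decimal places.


C = P / H
C = 79 / 1584
C = 0.0499 mol/L


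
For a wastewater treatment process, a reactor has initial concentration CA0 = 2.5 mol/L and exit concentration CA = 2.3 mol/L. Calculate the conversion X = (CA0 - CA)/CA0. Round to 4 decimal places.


X = (CA0 - CA) / CA0
X = (2.5 - 2.3) / 2.5
X = 0.2 / 2.5
X = 0.0800


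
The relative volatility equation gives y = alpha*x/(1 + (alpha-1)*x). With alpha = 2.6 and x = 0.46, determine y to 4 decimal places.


y = alpha*x / (1 + (alpha-1)*x)
y = 2.6*0.46 / (1 + (2.6-1)*0.46)
y = 1.196 / (1 + 0.736)
y = 1.196 / 1.736
y = 0.6889


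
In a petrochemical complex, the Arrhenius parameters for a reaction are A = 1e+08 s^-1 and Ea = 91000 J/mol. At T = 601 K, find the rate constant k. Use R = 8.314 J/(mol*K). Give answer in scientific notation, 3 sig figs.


k = A * exp(-Ea/(R*T))
k = 1e+08 * exp(-91000 / (8.314 * 601))
k = 1e+08 * exp(-18.211969)
k = 1.23e+00


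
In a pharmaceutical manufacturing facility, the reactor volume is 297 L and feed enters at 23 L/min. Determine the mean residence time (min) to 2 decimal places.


tau = V / v0
tau = 297 / 23
tau = 12.91 min


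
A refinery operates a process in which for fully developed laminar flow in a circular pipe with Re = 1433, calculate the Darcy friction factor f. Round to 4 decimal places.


f = 64 / Re
f = 64 / 1433
f = 0.0447


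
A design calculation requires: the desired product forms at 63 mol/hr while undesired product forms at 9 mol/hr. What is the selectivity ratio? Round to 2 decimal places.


S = desired product rate / undesired product rate
S = 63 / 9
S = 7.00


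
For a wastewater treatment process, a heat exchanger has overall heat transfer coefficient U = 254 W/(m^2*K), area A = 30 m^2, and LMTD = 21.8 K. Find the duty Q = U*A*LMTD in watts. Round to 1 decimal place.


Q = U * A * LMTD
Q = 254 * 30 * 21.8
Q = 166116.0 W


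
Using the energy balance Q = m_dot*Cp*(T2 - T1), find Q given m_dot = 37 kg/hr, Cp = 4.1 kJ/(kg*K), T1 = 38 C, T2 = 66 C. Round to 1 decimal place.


Q = m_dot * Cp * (T2 - T1)
Q = 37 * 4.1 * (66 - 38)
Q = 37 * 4.1 * 28
Q = 4247.6 kJ/hr


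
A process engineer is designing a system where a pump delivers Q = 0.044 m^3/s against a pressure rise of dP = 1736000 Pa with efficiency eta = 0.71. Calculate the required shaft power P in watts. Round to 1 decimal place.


P = Q * dP / eta
P = 0.044 * 1736000 / 0.71
P = 76384.0 / 0.71
P = 107583.1 W


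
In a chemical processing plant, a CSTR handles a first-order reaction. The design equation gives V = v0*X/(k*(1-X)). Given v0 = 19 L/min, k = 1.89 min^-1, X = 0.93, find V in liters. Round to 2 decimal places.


V = v0 * X / (k * (1 - X))
V = 19 * 0.93 / (1.89 * (1 - 0.93))
V = 17.67 / (1.89 * 0.07)
V = 17.67 / 0.1323
V = 133.56 L


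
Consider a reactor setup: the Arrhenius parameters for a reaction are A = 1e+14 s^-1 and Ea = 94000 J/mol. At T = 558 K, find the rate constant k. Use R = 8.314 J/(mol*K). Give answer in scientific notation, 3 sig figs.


k = A * exp(-Ea/(R*T))
k = 1e+14 * exp(-94000 / (8.314 * 558))
k = 1e+14 * exp(-20.262062)
k = 1.59e+05


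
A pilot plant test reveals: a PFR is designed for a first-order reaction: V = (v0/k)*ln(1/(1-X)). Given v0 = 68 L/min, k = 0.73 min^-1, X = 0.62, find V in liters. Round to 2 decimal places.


V = (v0/k) * ln(1/(1-X))
V = (68/0.73) * ln(1/(1-0.62))
V = 93.150685 * ln(2.631579)
V = 93.150685 * 0.967584
V = 90.13 L


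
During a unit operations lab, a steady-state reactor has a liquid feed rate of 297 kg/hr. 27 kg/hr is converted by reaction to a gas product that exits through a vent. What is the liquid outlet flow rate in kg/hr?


Steady-state mass balance on the main outlet: F_out = F_in - F_removed
F_out = 297 - 27
F_out = 270 kg/hr


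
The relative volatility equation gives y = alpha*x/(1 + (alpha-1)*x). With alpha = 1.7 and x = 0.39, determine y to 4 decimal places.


y = alpha*x / (1 + (alpha-1)*x)
y = 1.7*0.39 / (1 + (1.7-1)*0.39)
y = 0.663 / (1 + 0.273)
y = 0.663 / 1.273
y = 0.5208


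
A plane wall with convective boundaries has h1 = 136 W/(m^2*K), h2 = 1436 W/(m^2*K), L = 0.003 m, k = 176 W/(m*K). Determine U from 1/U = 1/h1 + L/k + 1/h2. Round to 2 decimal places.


1/U = 1/h1 + L/k + 1/h2
1/U = 1/136 + 0.003/176 + 1/1436
1/U = 0.0073529412 + 1.70455e-05 + 0.0006963788
1/U = 0.0080663655
U = 123.97 W/(m^2*K)


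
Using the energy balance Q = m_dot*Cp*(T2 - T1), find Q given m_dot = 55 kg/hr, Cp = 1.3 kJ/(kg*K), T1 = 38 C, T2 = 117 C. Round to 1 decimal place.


Q = m_dot * Cp * (T2 - T1)
Q = 55 * 1.3 * (117 - 38)
Q = 55 * 1.3 * 79
Q = 5648.5 kJ/hr


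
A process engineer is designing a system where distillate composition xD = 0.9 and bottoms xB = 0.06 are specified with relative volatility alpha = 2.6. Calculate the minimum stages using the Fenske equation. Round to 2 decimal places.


N_min = ln((xD*(1-xB))/(xB*(1-xD))) / ln(alpha)
Numerator inside ln: 0.846 / 0.006 = 141.0
ln(141.0) = 4.94876
ln(alpha) = ln(2.6) = 0.955511
N_min = 4.94876 / 0.955511 = 5.18


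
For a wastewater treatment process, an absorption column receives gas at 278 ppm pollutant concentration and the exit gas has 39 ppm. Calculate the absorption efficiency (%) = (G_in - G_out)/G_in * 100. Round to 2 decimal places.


Efficiency = (G_in - G_out) / G_in * 100%
Efficiency = (278 - 39) / 278 * 100
Efficiency = 239 / 278 * 100
Efficiency = 85.97%


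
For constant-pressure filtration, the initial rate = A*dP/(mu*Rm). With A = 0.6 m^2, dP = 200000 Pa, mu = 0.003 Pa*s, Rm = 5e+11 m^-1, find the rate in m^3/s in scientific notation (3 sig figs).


rate = A * dP / (mu * Rm)
rate = 0.6 * 200000 / (0.003 * 5e+11)
rate = 120000.0 / 1.500e+09
rate = 8.00e-05 m^3/s


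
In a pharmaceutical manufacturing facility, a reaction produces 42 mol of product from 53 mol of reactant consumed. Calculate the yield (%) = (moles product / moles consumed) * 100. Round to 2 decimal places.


Yield = (moles product / moles consumed) * 100%
Yield = (42 / 53) * 100
Yield = 0.7925 * 100
Yield = 79.25%


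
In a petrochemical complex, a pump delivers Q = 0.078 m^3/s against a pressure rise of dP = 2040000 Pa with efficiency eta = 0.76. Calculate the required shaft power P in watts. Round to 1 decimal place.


P = Q * dP / eta
P = 0.078 * 2040000 / 0.76
P = 159120.0 / 0.76
P = 209368.4 W


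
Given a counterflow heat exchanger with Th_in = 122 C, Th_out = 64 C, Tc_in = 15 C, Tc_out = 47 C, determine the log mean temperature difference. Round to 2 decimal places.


dT1 = Th_in - Tc_out = 122 - 47 = 75
dT2 = Th_out - Tc_in = 64 - 15 = 49
LMTD = (dT1 - dT2) / ln(dT1/dT2)
LMTD = (75 - 49) / ln(75/49)
LMTD = 61.08 K


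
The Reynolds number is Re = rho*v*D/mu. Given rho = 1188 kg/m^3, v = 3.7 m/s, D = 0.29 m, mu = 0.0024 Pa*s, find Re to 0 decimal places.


Re = rho * v * D / mu
Re = 1188 * 3.7 * 0.29 / 0.0024
Re = 1274.724 / 0.0024
Re = 531135


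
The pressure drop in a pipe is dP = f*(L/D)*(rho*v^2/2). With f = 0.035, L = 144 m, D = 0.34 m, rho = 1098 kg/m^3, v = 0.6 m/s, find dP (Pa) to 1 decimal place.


dP = f * (L/D) * (rho*v^2/2)
dP = 0.035 * (144/0.34) * (1098*0.6^2/2)
L/D = 423.52941176
rho*v^2/2 = 1098*0.36/2 = 197.64
dP = 0.035 * 423.52941176 * 197.64
dP = 2929.7 Pa


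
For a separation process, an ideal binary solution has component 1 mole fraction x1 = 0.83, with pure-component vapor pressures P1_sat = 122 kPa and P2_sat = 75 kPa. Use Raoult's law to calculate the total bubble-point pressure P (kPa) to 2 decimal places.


P = x1*P1_sat + x2*P2_sat
x2 = 1 - x1 = 1 - 0.83 = 0.17
P = 0.83*122 + 0.17*75
P = 101.26 + 12.75
P = 114.01 kPa


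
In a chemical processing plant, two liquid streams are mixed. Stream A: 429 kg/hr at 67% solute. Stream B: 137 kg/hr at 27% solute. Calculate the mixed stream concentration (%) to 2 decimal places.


Mass balance on solute: F1*x1 + F2*x2 = F3*x3
F3 = F1 + F2 = 429 + 137 = 566 kg/hr
x3 = (F1*x1 + F2*x2)/F3
x3 = (429*0.67 + 137*0.27) / 566
x3 = 57.32%


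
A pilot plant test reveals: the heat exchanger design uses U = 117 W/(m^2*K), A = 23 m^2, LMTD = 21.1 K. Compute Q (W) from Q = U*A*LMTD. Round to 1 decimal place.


Q = U * A * LMTD
Q = 117 * 23 * 21.1
Q = 56780.1 W


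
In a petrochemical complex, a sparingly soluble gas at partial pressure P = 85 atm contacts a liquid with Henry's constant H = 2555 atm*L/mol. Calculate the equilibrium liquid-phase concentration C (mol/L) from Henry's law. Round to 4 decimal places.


C = P / H
C = 85 / 2555
C = 0.0333 mol/L


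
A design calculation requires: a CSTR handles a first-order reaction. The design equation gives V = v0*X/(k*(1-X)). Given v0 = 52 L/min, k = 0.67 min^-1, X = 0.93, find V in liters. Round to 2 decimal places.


V = v0 * X / (k * (1 - X))
V = 52 * 0.93 / (0.67 * (1 - 0.93))
V = 48.36 / (0.67 * 0.07)
V = 48.36 / 0.0469
V = 1031.13 L


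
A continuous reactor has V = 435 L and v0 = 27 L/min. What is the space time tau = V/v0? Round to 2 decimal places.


tau = V / v0
tau = 435 / 27
tau = 16.11 min


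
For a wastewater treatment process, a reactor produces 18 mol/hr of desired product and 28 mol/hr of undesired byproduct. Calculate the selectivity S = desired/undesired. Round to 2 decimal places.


S = desired product rate / undesired product rate
S = 18 / 28
S = 0.64


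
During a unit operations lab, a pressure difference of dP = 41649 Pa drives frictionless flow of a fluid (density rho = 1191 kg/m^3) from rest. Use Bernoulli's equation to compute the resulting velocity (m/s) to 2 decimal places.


v = sqrt(2*dP/rho)
v = sqrt(2*41649/1191)
v = sqrt(69.939547)
v = 8.36 m/s


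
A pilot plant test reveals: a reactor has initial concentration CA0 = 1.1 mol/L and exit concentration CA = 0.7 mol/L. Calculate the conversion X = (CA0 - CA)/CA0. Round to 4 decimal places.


X = (CA0 - CA) / CA0
X = (1.1 - 0.7) / 1.1
X = 0.4 / 1.1
X = 0.3636


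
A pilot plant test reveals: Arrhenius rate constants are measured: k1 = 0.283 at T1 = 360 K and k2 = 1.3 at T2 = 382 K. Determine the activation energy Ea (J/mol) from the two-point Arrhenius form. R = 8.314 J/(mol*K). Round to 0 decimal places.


Ea = R * ln(k2/k1) / (1/T1 - 1/T2)
ln(k2/k1) = ln(1.3/0.283) = 1.5246726
1/T1 - 1/T2 = 1/360 - 1/382 = 0.000159976731
Ea = 8.314 * 1.5246726 / 0.000159976731
Ea = 79237 J/mol


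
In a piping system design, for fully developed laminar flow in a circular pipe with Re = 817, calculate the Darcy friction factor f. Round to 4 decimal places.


f = 64 / Re
f = 64 / 817
f = 0.0783


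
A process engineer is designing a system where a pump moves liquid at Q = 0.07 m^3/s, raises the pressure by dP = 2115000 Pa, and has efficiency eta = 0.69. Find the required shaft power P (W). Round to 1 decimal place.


P = Q * dP / eta
P = 0.07 * 2115000 / 0.69
P = 148050.0 / 0.69
P = 214565.2 W


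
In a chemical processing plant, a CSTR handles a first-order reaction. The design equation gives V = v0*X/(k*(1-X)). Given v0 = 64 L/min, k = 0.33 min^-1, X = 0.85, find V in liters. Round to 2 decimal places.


V = v0 * X / (k * (1 - X))
V = 64 * 0.85 / (0.33 * (1 - 0.85))
V = 54.4 / (0.33 * 0.15)
V = 54.4 / 0.0495
V = 1098.99 L


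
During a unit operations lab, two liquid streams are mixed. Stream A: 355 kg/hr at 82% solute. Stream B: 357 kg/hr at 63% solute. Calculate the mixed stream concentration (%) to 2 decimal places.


Mass balance on solute: F1*x1 + F2*x2 = F3*x3
F3 = F1 + F2 = 355 + 357 = 712 kg/hr
x3 = (F1*x1 + F2*x2)/F3
x3 = (355*0.82 + 357*0.63) / 712
x3 = 72.47%


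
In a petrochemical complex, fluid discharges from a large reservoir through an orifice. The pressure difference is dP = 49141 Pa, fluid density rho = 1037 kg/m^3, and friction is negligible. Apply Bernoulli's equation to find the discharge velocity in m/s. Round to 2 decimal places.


v = sqrt(2*dP/rho)
v = sqrt(2*49141/1037)
v = sqrt(94.775313)
v = 9.74 m/s


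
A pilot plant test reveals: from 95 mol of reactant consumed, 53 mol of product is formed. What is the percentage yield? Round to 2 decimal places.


Yield = (moles product / moles consumed) * 100%
Yield = (53 / 95) * 100
Yield = 0.5579 * 100
Yield = 55.79%


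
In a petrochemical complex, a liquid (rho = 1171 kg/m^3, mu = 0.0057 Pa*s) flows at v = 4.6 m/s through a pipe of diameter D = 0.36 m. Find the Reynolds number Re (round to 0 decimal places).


Re = rho * v * D / mu
Re = 1171 * 4.6 * 0.36 / 0.0057
Re = 1939.176 / 0.0057
Re = 340206


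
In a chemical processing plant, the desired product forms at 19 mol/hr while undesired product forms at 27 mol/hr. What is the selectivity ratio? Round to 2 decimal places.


S = desired product rate / undesired product rate
S = 19 / 27
S = 0.70


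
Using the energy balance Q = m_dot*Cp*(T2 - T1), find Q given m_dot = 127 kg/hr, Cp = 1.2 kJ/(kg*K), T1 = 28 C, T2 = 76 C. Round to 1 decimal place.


Q = m_dot * Cp * (T2 - T1)
Q = 127 * 1.2 * (76 - 28)
Q = 127 * 1.2 * 48
Q = 7315.2 kJ/hr


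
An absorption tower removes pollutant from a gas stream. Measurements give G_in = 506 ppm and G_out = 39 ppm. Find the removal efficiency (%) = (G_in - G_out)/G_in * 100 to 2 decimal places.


Efficiency = (G_in - G_out) / G_in * 100%
Efficiency = (506 - 39) / 506 * 100
Efficiency = 467 / 506 * 100
Efficiency = 92.29%


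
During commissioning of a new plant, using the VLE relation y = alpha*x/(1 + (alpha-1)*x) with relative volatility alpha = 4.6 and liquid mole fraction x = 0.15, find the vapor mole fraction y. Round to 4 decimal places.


y = alpha*x / (1 + (alpha-1)*x)
y = 4.6*0.15 / (1 + (4.6-1)*0.15)
y = 0.69 / (1 + 0.54)
y = 0.69 / 1.54
y = 0.4481


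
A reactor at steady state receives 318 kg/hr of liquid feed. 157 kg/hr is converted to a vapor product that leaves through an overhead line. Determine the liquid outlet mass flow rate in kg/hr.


Steady-state mass balance on the main outlet: F_out = F_in - F_removed
F_out = 318 - 157
F_out = 161 kg/hr


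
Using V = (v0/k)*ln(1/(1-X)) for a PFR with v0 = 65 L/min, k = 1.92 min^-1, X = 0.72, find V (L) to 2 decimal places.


V = (v0/k) * ln(1/(1-X))
V = (65/1.92) * ln(1/(1-0.72))
V = 33.854167 * ln(3.571429)
V = 33.854167 * 1.272966
V = 43.10 L


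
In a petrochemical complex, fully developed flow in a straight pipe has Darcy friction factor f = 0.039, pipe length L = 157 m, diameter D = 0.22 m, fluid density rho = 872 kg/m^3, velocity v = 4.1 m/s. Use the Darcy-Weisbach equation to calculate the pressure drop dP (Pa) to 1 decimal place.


dP = f * (L/D) * (rho*v^2/2)
dP = 0.039 * (157/0.22) * (872*4.1^2/2)
L/D = 713.63636364
rho*v^2/2 = 872*16.81/2 = 7329.16
dP = 0.039 * 713.63636364 * 7329.16
dP = 203983.8 Pa


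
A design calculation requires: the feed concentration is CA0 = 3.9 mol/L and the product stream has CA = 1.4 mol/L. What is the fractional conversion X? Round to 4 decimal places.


X = (CA0 - CA) / CA0
X = (3.9 - 1.4) / 3.9
X = 2.5 / 3.9
X = 0.6410


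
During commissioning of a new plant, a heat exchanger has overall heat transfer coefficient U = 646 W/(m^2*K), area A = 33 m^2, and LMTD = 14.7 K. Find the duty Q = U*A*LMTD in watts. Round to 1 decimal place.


Q = U * A * LMTD
Q = 646 * 33 * 14.7
Q = 313374.6 W


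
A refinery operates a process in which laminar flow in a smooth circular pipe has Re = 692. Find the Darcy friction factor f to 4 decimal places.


f = 64 / Re
f = 64 / 692
f = 0.0925


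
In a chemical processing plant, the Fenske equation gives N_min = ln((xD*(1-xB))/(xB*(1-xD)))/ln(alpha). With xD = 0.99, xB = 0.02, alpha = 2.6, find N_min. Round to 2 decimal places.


N_min = ln((xD*(1-xB))/(xB*(1-xD))) / ln(alpha)
Numerator inside ln: 0.9702 / 0.0002 = 4851.0
ln(4851.0) = 8.48694
ln(alpha) = ln(2.6) = 0.955511
N_min = 8.48694 / 0.955511 = 8.88


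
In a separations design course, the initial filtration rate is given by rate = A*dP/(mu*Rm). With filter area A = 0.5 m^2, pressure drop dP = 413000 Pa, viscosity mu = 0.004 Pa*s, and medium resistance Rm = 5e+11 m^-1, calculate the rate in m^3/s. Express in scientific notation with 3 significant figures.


rate = A * dP / (mu * Rm)
rate = 0.5 * 413000 / (0.004 * 5e+11)
rate = 206500.0 / 2.000e+09
rate = 1.03e-04 m^3/s


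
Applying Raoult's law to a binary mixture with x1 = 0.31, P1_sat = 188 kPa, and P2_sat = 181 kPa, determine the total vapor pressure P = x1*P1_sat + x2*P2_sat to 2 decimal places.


P = x1*P1_sat + x2*P2_sat
x2 = 1 - x1 = 1 - 0.31 = 0.69
P = 0.31*188 + 0.69*181
P = 58.28 + 124.89
P = 183.17 kPa


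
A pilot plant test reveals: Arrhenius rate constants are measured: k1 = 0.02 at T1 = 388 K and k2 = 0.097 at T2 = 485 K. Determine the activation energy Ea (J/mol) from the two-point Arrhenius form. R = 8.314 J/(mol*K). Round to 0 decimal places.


Ea = R * ln(k2/k1) / (1/T1 - 1/T2)
ln(k2/k1) = ln(0.097/0.02) = 1.5789787
1/T1 - 1/T2 = 1/388 - 1/485 = 0.000515463918
Ea = 8.314 * 1.5789787 / 0.000515463918
Ea = 25468 J/mol


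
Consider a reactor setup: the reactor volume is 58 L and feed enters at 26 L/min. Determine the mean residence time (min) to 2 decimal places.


tau = V / v0
tau = 58 / 26
tau = 2.23 min


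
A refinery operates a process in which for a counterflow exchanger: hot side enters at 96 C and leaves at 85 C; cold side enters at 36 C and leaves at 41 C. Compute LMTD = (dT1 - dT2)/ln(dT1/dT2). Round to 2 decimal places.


dT1 = Th_in - Tc_out = 96 - 41 = 55
dT2 = Th_out - Tc_in = 85 - 36 = 49
LMTD = (dT1 - dT2) / ln(dT1/dT2)
LMTD = (55 - 49) / ln(55/49)
LMTD = 51.94 K


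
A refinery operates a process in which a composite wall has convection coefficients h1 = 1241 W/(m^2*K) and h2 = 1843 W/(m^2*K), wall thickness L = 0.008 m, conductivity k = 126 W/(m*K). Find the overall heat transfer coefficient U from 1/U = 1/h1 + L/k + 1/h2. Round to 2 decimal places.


1/U = 1/h1 + L/k + 1/h2
1/U = 1/1241 + 0.008/126 + 1/1843
1/U = 0.0008058018 + 6.34921e-05 + 0.0005425936
1/U = 0.0014118875
U = 708.27 W/(m^2*K)


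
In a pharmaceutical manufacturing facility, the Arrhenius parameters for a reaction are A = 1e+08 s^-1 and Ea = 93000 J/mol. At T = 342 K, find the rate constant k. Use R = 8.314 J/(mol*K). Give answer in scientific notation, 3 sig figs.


k = A * exp(-Ea/(R*T))
k = 1e+08 * exp(-93000 / (8.314 * 342))
k = 1e+08 * exp(-32.70746)
k = 6.24e-07


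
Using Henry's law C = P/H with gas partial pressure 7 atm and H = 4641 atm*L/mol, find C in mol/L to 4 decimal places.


C = P / H
C = 7 / 4641
C = 0.0015 mol/L


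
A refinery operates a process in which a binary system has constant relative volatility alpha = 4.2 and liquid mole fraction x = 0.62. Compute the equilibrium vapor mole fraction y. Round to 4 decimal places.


y = alpha*x / (1 + (alpha-1)*x)
y = 4.2*0.62 / (1 + (4.2-1)*0.62)
y = 2.604 / (1 + 1.984)
y = 2.604 / 2.984
y = 0.8727


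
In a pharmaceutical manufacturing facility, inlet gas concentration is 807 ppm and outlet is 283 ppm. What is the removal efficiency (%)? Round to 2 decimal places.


Efficiency = (G_in - G_out) / G_in * 100%
Efficiency = (807 - 283) / 807 * 100
Efficiency = 524 / 807 * 100
Efficiency = 64.93%


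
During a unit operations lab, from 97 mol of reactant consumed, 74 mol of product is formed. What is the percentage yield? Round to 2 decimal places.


Yield = (moles product / moles consumed) * 100%
Yield = (74 / 97) * 100
Yield = 0.7629 * 100
Yield = 76.29%


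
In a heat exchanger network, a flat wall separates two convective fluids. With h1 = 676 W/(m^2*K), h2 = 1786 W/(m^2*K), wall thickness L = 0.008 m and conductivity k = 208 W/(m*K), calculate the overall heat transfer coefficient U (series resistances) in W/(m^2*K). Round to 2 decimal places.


1/U = 1/h1 + L/k + 1/h2
1/U = 1/676 + 0.008/208 + 1/1786
1/U = 0.0014792899 + 3.84615e-05 + 0.0005599104
1/U = 0.0020776618
U = 481.31 W/(m^2*K)


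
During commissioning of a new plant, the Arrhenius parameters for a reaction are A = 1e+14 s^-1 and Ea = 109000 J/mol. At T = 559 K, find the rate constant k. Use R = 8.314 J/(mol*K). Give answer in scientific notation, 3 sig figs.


k = A * exp(-Ea/(R*T))
k = 1e+14 * exp(-109000 / (8.314 * 559))
k = 1e+14 * exp(-23.453338)
k = 6.52e+03


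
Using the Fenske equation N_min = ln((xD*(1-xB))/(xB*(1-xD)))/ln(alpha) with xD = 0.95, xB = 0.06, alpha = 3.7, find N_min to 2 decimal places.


N_min = ln((xD*(1-xB))/(xB*(1-xD))) / ln(alpha)
Numerator inside ln: 0.893 / 0.003 = 297.666667
ln(297.666667) = 5.695974
ln(alpha) = ln(3.7) = 1.308333
N_min = 5.695974 / 1.308333 = 4.35


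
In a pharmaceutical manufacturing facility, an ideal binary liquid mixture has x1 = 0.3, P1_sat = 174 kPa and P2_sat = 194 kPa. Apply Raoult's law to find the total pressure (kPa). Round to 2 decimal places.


P = x1*P1_sat + x2*P2_sat
x2 = 1 - x1 = 1 - 0.3 = 0.7
P = 0.3*174 + 0.7*194
P = 52.2 + 135.8
P = 188.00 kPa


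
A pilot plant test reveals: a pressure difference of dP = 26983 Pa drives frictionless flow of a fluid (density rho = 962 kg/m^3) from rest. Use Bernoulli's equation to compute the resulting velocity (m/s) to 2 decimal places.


v = sqrt(2*dP/rho)
v = sqrt(2*26983/962)
v = sqrt(56.097713)
v = 7.49 m/s


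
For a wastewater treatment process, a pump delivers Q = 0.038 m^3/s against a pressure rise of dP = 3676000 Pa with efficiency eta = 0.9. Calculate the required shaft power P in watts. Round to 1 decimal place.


P = Q * dP / eta
P = 0.038 * 3676000 / 0.9
P = 139688.0 / 0.9
P = 155208.9 W


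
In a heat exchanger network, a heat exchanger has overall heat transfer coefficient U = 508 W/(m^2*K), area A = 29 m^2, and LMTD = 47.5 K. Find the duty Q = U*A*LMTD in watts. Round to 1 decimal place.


Q = U * A * LMTD
Q = 508 * 29 * 47.5
Q = 699770.0 W


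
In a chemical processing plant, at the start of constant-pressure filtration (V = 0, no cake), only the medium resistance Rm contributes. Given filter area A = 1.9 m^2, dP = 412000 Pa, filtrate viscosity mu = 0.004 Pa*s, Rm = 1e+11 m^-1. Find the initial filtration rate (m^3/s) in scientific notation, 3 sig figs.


rate = A * dP / (mu * Rm)
rate = 1.9 * 412000 / (0.004 * 1e+11)
rate = 782800.0 / 4.000e+08
rate = 1.96e-03 m^3/s


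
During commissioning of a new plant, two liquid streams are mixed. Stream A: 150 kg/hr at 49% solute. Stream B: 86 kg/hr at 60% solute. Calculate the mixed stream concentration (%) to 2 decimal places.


Mass balance on solute: F1*x1 + F2*x2 = F3*x3
F3 = F1 + F2 = 150 + 86 = 236 kg/hr
x3 = (F1*x1 + F2*x2)/F3
x3 = (150*0.49 + 86*0.6) / 236
x3 = 53.01%


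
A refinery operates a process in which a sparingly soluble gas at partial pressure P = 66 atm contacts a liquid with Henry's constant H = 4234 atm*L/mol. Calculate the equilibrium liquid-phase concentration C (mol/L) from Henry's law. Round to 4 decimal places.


C = P / H
C = 66 / 4234
C = 0.0156 mol/L


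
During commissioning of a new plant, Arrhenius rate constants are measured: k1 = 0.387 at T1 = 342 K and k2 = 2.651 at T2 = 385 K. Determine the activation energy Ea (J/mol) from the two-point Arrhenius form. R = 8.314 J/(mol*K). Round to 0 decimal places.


Ea = R * ln(k2/k1) / (1/T1 - 1/T2)
ln(k2/k1) = ln(2.651/0.387) = 1.9242675
1/T1 - 1/T2 = 1/342 - 1/385 = 0.000326574011
Ea = 8.314 * 1.9242675 / 0.000326574011
Ea = 48988 J/mol


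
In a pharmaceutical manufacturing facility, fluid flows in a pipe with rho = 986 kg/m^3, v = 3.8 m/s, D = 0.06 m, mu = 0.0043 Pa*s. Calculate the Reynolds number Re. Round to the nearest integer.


Re = rho * v * D / mu
Re = 986 * 3.8 * 0.06 / 0.0043
Re = 224.808 / 0.0043
Re = 52281


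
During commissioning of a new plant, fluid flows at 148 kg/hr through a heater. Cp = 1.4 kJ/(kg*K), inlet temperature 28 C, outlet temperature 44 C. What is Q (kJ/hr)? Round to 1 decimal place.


Q = m_dot * Cp * (T2 - T1)
Q = 148 * 1.4 * (44 - 28)
Q = 148 * 1.4 * 16
Q = 3315.2 kJ/hr


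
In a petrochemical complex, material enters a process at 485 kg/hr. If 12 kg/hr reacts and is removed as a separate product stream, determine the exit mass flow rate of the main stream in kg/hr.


Steady-state mass balance on the main outlet: F_out = F_in - F_removed
F_out = 485 - 12
F_out = 473 kg/hr


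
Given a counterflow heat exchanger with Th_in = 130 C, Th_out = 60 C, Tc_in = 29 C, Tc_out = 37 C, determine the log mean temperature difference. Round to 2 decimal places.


dT1 = Th_in - Tc_out = 130 - 37 = 93
dT2 = Th_out - Tc_in = 60 - 29 = 31
LMTD = (dT1 - dT2) / ln(dT1/dT2)
LMTD = (93 - 31) / ln(93/31)
LMTD = 56.43 K


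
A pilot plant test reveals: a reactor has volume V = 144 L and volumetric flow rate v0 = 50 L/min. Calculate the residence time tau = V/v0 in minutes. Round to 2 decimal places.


tau = V / v0
tau = 144 / 50
tau = 2.88 min


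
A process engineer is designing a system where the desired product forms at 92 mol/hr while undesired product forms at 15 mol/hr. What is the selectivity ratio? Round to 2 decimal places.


S = desired product rate / undesired product rate
S = 92 / 15
S = 6.13


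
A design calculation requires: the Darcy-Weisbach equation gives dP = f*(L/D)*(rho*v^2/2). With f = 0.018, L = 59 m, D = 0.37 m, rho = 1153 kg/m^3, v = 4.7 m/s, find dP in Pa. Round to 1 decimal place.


dP = f * (L/D) * (rho*v^2/2)
dP = 0.018 * (59/0.37) * (1153*4.7^2/2)
L/D = 159.45945946
rho*v^2/2 = 1153*22.09/2 = 12734.885
dP = 0.018 * 159.45945946 * 12734.885
dP = 36552.6 Pa


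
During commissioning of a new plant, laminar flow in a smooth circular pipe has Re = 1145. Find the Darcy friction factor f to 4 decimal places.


f = 64 / Re
f = 64 / 1145
f = 0.0559


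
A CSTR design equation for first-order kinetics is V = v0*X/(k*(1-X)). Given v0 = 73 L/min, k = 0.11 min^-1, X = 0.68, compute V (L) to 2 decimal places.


V = v0 * X / (k * (1 - X))
V = 73 * 0.68 / (0.11 * (1 - 0.68))
V = 49.64 / (0.11 * 0.32)
V = 49.64 / 0.0352
V = 1410.23 L


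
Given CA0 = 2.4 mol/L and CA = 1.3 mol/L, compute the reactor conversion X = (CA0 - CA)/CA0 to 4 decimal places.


X = (CA0 - CA) / CA0
X = (2.4 - 1.3) / 2.4
X = 1.1 / 2.4
X = 0.4583


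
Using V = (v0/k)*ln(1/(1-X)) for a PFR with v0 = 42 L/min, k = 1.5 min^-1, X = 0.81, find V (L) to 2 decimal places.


V = (v0/k) * ln(1/(1-X))
V = (42/1.5) * ln(1/(1-0.81))
V = 28.0 * ln(5.263158)
V = 28.0 * 1.660731
V = 46.50 L


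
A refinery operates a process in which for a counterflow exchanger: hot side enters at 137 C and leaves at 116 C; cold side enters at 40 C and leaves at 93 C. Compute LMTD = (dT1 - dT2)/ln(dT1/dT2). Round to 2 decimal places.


dT1 = Th_in - Tc_out = 137 - 93 = 44
dT2 = Th_out - Tc_in = 116 - 40 = 76
LMTD = (dT1 - dT2) / ln(dT1/dT2)
LMTD = (44 - 76) / ln(44/76)
LMTD = 58.55 K


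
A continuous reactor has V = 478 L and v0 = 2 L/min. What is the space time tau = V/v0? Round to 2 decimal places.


tau = V / v0
tau = 478 / 2
tau = 239.00 min


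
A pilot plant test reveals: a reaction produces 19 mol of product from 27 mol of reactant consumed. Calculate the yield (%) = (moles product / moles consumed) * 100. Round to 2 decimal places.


Yield = (moles product / moles consumed) * 100%
Yield = (19 / 27) * 100
Yield = 0.7037 * 100
Yield = 70.37%
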